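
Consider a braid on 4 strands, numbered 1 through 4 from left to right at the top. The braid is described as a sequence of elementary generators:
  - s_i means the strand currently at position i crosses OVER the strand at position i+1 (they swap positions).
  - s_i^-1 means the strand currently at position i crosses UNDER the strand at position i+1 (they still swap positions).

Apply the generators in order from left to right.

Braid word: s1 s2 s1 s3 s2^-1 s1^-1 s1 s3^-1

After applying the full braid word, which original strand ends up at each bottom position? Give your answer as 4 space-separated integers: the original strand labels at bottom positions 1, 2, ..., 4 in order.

Answer: 3 4 1 2

Derivation:
Gen 1 (s1): strand 1 crosses over strand 2. Perm now: [2 1 3 4]
Gen 2 (s2): strand 1 crosses over strand 3. Perm now: [2 3 1 4]
Gen 3 (s1): strand 2 crosses over strand 3. Perm now: [3 2 1 4]
Gen 4 (s3): strand 1 crosses over strand 4. Perm now: [3 2 4 1]
Gen 5 (s2^-1): strand 2 crosses under strand 4. Perm now: [3 4 2 1]
Gen 6 (s1^-1): strand 3 crosses under strand 4. Perm now: [4 3 2 1]
Gen 7 (s1): strand 4 crosses over strand 3. Perm now: [3 4 2 1]
Gen 8 (s3^-1): strand 2 crosses under strand 1. Perm now: [3 4 1 2]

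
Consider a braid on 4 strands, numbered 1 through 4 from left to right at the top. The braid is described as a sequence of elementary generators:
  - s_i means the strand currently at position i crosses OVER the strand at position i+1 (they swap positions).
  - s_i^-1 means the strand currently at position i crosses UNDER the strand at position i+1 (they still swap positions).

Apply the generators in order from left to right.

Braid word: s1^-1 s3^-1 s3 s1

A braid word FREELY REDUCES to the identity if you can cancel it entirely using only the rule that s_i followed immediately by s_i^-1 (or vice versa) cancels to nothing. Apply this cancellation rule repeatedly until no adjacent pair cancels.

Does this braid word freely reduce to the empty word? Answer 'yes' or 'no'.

Gen 1 (s1^-1): push. Stack: [s1^-1]
Gen 2 (s3^-1): push. Stack: [s1^-1 s3^-1]
Gen 3 (s3): cancels prior s3^-1. Stack: [s1^-1]
Gen 4 (s1): cancels prior s1^-1. Stack: []
Reduced word: (empty)

Answer: yes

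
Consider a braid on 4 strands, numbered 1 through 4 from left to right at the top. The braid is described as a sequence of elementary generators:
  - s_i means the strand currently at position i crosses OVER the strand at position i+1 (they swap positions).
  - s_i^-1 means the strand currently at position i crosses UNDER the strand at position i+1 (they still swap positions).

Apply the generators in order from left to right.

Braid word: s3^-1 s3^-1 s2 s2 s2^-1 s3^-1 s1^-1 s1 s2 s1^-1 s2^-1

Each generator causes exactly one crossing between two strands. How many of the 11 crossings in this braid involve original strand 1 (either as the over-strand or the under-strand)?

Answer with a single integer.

Answer: 4

Derivation:
Gen 1: crossing 3x4. Involves strand 1? no. Count so far: 0
Gen 2: crossing 4x3. Involves strand 1? no. Count so far: 0
Gen 3: crossing 2x3. Involves strand 1? no. Count so far: 0
Gen 4: crossing 3x2. Involves strand 1? no. Count so far: 0
Gen 5: crossing 2x3. Involves strand 1? no. Count so far: 0
Gen 6: crossing 2x4. Involves strand 1? no. Count so far: 0
Gen 7: crossing 1x3. Involves strand 1? yes. Count so far: 1
Gen 8: crossing 3x1. Involves strand 1? yes. Count so far: 2
Gen 9: crossing 3x4. Involves strand 1? no. Count so far: 2
Gen 10: crossing 1x4. Involves strand 1? yes. Count so far: 3
Gen 11: crossing 1x3. Involves strand 1? yes. Count so far: 4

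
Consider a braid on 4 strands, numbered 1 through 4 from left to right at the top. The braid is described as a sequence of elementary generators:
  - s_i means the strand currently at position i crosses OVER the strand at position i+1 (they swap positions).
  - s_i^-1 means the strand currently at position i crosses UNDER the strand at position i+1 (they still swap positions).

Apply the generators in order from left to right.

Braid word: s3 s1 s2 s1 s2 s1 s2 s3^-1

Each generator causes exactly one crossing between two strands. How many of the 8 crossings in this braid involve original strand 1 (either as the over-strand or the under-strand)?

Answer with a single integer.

Gen 1: crossing 3x4. Involves strand 1? no. Count so far: 0
Gen 2: crossing 1x2. Involves strand 1? yes. Count so far: 1
Gen 3: crossing 1x4. Involves strand 1? yes. Count so far: 2
Gen 4: crossing 2x4. Involves strand 1? no. Count so far: 2
Gen 5: crossing 2x1. Involves strand 1? yes. Count so far: 3
Gen 6: crossing 4x1. Involves strand 1? yes. Count so far: 4
Gen 7: crossing 4x2. Involves strand 1? no. Count so far: 4
Gen 8: crossing 4x3. Involves strand 1? no. Count so far: 4

Answer: 4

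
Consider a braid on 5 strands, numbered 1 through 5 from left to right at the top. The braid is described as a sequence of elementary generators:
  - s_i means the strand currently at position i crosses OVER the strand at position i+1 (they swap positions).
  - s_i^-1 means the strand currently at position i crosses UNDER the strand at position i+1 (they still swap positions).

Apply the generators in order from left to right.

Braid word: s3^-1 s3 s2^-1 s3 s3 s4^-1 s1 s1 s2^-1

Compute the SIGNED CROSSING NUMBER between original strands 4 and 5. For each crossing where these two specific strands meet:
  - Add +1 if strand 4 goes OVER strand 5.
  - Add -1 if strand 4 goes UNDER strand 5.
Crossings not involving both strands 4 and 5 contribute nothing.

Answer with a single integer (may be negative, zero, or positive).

Answer: -1

Derivation:
Gen 1: crossing 3x4. Both 4&5? no. Sum: 0
Gen 2: crossing 4x3. Both 4&5? no. Sum: 0
Gen 3: crossing 2x3. Both 4&5? no. Sum: 0
Gen 4: crossing 2x4. Both 4&5? no. Sum: 0
Gen 5: crossing 4x2. Both 4&5? no. Sum: 0
Gen 6: 4 under 5. Both 4&5? yes. Contrib: -1. Sum: -1
Gen 7: crossing 1x3. Both 4&5? no. Sum: -1
Gen 8: crossing 3x1. Both 4&5? no. Sum: -1
Gen 9: crossing 3x2. Both 4&5? no. Sum: -1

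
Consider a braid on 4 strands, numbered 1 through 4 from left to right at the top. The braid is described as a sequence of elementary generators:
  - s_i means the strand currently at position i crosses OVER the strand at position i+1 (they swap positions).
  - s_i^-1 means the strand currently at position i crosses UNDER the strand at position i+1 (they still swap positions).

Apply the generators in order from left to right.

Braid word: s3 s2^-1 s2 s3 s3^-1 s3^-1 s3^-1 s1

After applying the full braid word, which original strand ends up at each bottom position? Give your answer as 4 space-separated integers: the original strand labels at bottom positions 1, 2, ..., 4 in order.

Answer: 2 1 4 3

Derivation:
Gen 1 (s3): strand 3 crosses over strand 4. Perm now: [1 2 4 3]
Gen 2 (s2^-1): strand 2 crosses under strand 4. Perm now: [1 4 2 3]
Gen 3 (s2): strand 4 crosses over strand 2. Perm now: [1 2 4 3]
Gen 4 (s3): strand 4 crosses over strand 3. Perm now: [1 2 3 4]
Gen 5 (s3^-1): strand 3 crosses under strand 4. Perm now: [1 2 4 3]
Gen 6 (s3^-1): strand 4 crosses under strand 3. Perm now: [1 2 3 4]
Gen 7 (s3^-1): strand 3 crosses under strand 4. Perm now: [1 2 4 3]
Gen 8 (s1): strand 1 crosses over strand 2. Perm now: [2 1 4 3]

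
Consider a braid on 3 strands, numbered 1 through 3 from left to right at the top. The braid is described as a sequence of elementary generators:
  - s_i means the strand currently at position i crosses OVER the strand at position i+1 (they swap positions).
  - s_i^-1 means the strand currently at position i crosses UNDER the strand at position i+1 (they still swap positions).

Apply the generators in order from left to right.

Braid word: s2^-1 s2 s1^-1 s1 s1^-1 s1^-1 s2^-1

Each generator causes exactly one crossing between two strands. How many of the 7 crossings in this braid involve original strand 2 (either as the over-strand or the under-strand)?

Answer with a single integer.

Gen 1: crossing 2x3. Involves strand 2? yes. Count so far: 1
Gen 2: crossing 3x2. Involves strand 2? yes. Count so far: 2
Gen 3: crossing 1x2. Involves strand 2? yes. Count so far: 3
Gen 4: crossing 2x1. Involves strand 2? yes. Count so far: 4
Gen 5: crossing 1x2. Involves strand 2? yes. Count so far: 5
Gen 6: crossing 2x1. Involves strand 2? yes. Count so far: 6
Gen 7: crossing 2x3. Involves strand 2? yes. Count so far: 7

Answer: 7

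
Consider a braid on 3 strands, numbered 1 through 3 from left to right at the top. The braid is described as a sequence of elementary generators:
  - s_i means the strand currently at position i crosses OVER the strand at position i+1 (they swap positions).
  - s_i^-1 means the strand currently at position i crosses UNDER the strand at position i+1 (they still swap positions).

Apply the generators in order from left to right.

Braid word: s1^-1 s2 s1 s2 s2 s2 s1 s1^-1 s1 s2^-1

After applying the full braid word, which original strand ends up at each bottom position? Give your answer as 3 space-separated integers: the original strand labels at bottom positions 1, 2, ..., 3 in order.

Gen 1 (s1^-1): strand 1 crosses under strand 2. Perm now: [2 1 3]
Gen 2 (s2): strand 1 crosses over strand 3. Perm now: [2 3 1]
Gen 3 (s1): strand 2 crosses over strand 3. Perm now: [3 2 1]
Gen 4 (s2): strand 2 crosses over strand 1. Perm now: [3 1 2]
Gen 5 (s2): strand 1 crosses over strand 2. Perm now: [3 2 1]
Gen 6 (s2): strand 2 crosses over strand 1. Perm now: [3 1 2]
Gen 7 (s1): strand 3 crosses over strand 1. Perm now: [1 3 2]
Gen 8 (s1^-1): strand 1 crosses under strand 3. Perm now: [3 1 2]
Gen 9 (s1): strand 3 crosses over strand 1. Perm now: [1 3 2]
Gen 10 (s2^-1): strand 3 crosses under strand 2. Perm now: [1 2 3]

Answer: 1 2 3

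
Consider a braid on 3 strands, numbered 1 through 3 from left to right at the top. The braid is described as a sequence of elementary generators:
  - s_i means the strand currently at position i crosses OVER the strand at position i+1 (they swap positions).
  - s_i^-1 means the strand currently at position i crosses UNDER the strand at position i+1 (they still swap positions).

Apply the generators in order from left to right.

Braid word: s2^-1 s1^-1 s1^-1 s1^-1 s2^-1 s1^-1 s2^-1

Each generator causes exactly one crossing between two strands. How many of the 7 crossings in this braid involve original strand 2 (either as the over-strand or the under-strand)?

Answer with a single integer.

Answer: 3

Derivation:
Gen 1: crossing 2x3. Involves strand 2? yes. Count so far: 1
Gen 2: crossing 1x3. Involves strand 2? no. Count so far: 1
Gen 3: crossing 3x1. Involves strand 2? no. Count so far: 1
Gen 4: crossing 1x3. Involves strand 2? no. Count so far: 1
Gen 5: crossing 1x2. Involves strand 2? yes. Count so far: 2
Gen 6: crossing 3x2. Involves strand 2? yes. Count so far: 3
Gen 7: crossing 3x1. Involves strand 2? no. Count so far: 3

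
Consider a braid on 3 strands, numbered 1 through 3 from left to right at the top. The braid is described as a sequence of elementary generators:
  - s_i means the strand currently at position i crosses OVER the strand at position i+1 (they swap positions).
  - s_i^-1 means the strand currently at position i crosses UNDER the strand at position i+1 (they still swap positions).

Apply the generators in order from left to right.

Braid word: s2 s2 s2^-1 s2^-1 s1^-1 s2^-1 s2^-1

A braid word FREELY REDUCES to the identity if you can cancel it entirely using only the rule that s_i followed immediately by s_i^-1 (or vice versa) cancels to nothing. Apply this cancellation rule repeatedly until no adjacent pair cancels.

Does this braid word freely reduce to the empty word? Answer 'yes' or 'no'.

Answer: no

Derivation:
Gen 1 (s2): push. Stack: [s2]
Gen 2 (s2): push. Stack: [s2 s2]
Gen 3 (s2^-1): cancels prior s2. Stack: [s2]
Gen 4 (s2^-1): cancels prior s2. Stack: []
Gen 5 (s1^-1): push. Stack: [s1^-1]
Gen 6 (s2^-1): push. Stack: [s1^-1 s2^-1]
Gen 7 (s2^-1): push. Stack: [s1^-1 s2^-1 s2^-1]
Reduced word: s1^-1 s2^-1 s2^-1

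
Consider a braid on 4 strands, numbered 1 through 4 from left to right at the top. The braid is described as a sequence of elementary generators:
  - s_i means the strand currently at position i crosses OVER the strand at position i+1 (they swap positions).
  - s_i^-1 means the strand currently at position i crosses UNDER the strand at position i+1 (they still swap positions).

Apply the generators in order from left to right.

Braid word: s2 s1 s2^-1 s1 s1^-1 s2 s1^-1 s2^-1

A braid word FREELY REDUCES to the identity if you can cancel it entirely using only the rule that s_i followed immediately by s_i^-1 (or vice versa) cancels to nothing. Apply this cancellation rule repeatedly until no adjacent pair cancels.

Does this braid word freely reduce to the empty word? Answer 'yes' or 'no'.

Answer: yes

Derivation:
Gen 1 (s2): push. Stack: [s2]
Gen 2 (s1): push. Stack: [s2 s1]
Gen 3 (s2^-1): push. Stack: [s2 s1 s2^-1]
Gen 4 (s1): push. Stack: [s2 s1 s2^-1 s1]
Gen 5 (s1^-1): cancels prior s1. Stack: [s2 s1 s2^-1]
Gen 6 (s2): cancels prior s2^-1. Stack: [s2 s1]
Gen 7 (s1^-1): cancels prior s1. Stack: [s2]
Gen 8 (s2^-1): cancels prior s2. Stack: []
Reduced word: (empty)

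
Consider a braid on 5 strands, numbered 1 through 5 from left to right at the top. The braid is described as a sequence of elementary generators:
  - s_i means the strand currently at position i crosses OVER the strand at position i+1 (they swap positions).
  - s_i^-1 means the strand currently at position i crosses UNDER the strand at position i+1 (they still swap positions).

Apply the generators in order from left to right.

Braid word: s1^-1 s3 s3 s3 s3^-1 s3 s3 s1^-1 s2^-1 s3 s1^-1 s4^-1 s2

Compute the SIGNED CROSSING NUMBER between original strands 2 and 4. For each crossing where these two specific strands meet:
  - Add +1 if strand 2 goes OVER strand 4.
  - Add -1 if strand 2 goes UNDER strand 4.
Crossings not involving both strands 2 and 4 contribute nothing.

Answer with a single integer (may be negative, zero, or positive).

Answer: 1

Derivation:
Gen 1: crossing 1x2. Both 2&4? no. Sum: 0
Gen 2: crossing 3x4. Both 2&4? no. Sum: 0
Gen 3: crossing 4x3. Both 2&4? no. Sum: 0
Gen 4: crossing 3x4. Both 2&4? no. Sum: 0
Gen 5: crossing 4x3. Both 2&4? no. Sum: 0
Gen 6: crossing 3x4. Both 2&4? no. Sum: 0
Gen 7: crossing 4x3. Both 2&4? no. Sum: 0
Gen 8: crossing 2x1. Both 2&4? no. Sum: 0
Gen 9: crossing 2x3. Both 2&4? no. Sum: 0
Gen 10: 2 over 4. Both 2&4? yes. Contrib: +1. Sum: 1
Gen 11: crossing 1x3. Both 2&4? no. Sum: 1
Gen 12: crossing 2x5. Both 2&4? no. Sum: 1
Gen 13: crossing 1x4. Both 2&4? no. Sum: 1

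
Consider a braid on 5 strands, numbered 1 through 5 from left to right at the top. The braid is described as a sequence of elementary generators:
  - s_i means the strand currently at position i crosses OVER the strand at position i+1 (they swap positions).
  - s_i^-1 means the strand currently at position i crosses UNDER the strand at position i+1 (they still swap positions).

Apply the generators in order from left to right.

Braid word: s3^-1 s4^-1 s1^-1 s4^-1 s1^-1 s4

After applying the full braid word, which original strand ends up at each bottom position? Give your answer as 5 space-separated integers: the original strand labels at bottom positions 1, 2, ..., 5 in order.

Answer: 1 2 4 5 3

Derivation:
Gen 1 (s3^-1): strand 3 crosses under strand 4. Perm now: [1 2 4 3 5]
Gen 2 (s4^-1): strand 3 crosses under strand 5. Perm now: [1 2 4 5 3]
Gen 3 (s1^-1): strand 1 crosses under strand 2. Perm now: [2 1 4 5 3]
Gen 4 (s4^-1): strand 5 crosses under strand 3. Perm now: [2 1 4 3 5]
Gen 5 (s1^-1): strand 2 crosses under strand 1. Perm now: [1 2 4 3 5]
Gen 6 (s4): strand 3 crosses over strand 5. Perm now: [1 2 4 5 3]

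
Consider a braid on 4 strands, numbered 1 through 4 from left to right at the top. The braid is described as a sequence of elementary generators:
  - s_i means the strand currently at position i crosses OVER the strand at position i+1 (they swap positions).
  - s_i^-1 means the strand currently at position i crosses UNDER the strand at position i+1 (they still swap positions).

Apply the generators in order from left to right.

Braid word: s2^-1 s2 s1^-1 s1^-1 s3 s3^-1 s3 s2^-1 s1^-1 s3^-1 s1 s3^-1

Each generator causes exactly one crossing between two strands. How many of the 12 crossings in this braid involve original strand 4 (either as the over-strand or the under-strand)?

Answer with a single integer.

Answer: 6

Derivation:
Gen 1: crossing 2x3. Involves strand 4? no. Count so far: 0
Gen 2: crossing 3x2. Involves strand 4? no. Count so far: 0
Gen 3: crossing 1x2. Involves strand 4? no. Count so far: 0
Gen 4: crossing 2x1. Involves strand 4? no. Count so far: 0
Gen 5: crossing 3x4. Involves strand 4? yes. Count so far: 1
Gen 6: crossing 4x3. Involves strand 4? yes. Count so far: 2
Gen 7: crossing 3x4. Involves strand 4? yes. Count so far: 3
Gen 8: crossing 2x4. Involves strand 4? yes. Count so far: 4
Gen 9: crossing 1x4. Involves strand 4? yes. Count so far: 5
Gen 10: crossing 2x3. Involves strand 4? no. Count so far: 5
Gen 11: crossing 4x1. Involves strand 4? yes. Count so far: 6
Gen 12: crossing 3x2. Involves strand 4? no. Count so far: 6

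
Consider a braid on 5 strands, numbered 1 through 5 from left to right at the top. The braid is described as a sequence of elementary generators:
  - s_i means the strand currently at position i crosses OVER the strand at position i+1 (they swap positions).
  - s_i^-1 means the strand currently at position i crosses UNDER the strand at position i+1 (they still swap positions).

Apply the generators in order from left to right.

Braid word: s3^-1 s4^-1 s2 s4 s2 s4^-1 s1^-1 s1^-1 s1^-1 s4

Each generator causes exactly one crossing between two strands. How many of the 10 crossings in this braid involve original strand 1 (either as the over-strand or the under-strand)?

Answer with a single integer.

Answer: 3

Derivation:
Gen 1: crossing 3x4. Involves strand 1? no. Count so far: 0
Gen 2: crossing 3x5. Involves strand 1? no. Count so far: 0
Gen 3: crossing 2x4. Involves strand 1? no. Count so far: 0
Gen 4: crossing 5x3. Involves strand 1? no. Count so far: 0
Gen 5: crossing 4x2. Involves strand 1? no. Count so far: 0
Gen 6: crossing 3x5. Involves strand 1? no. Count so far: 0
Gen 7: crossing 1x2. Involves strand 1? yes. Count so far: 1
Gen 8: crossing 2x1. Involves strand 1? yes. Count so far: 2
Gen 9: crossing 1x2. Involves strand 1? yes. Count so far: 3
Gen 10: crossing 5x3. Involves strand 1? no. Count so far: 3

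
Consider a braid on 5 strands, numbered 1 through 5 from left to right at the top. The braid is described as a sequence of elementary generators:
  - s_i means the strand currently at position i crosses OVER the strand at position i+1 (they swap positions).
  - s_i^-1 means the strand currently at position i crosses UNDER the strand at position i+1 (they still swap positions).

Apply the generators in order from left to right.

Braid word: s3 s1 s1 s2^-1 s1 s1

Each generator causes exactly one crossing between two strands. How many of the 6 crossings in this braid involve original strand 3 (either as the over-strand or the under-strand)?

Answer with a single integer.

Gen 1: crossing 3x4. Involves strand 3? yes. Count so far: 1
Gen 2: crossing 1x2. Involves strand 3? no. Count so far: 1
Gen 3: crossing 2x1. Involves strand 3? no. Count so far: 1
Gen 4: crossing 2x4. Involves strand 3? no. Count so far: 1
Gen 5: crossing 1x4. Involves strand 3? no. Count so far: 1
Gen 6: crossing 4x1. Involves strand 3? no. Count so far: 1

Answer: 1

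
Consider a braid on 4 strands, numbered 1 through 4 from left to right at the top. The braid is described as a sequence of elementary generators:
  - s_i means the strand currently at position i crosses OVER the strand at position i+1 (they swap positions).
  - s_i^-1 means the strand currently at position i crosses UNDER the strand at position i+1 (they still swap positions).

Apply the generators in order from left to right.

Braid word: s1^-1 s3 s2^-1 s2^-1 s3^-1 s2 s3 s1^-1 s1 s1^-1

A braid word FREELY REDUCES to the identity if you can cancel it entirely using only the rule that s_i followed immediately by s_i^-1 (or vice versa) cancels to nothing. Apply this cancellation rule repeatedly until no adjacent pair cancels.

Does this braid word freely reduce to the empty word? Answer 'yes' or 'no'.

Answer: no

Derivation:
Gen 1 (s1^-1): push. Stack: [s1^-1]
Gen 2 (s3): push. Stack: [s1^-1 s3]
Gen 3 (s2^-1): push. Stack: [s1^-1 s3 s2^-1]
Gen 4 (s2^-1): push. Stack: [s1^-1 s3 s2^-1 s2^-1]
Gen 5 (s3^-1): push. Stack: [s1^-1 s3 s2^-1 s2^-1 s3^-1]
Gen 6 (s2): push. Stack: [s1^-1 s3 s2^-1 s2^-1 s3^-1 s2]
Gen 7 (s3): push. Stack: [s1^-1 s3 s2^-1 s2^-1 s3^-1 s2 s3]
Gen 8 (s1^-1): push. Stack: [s1^-1 s3 s2^-1 s2^-1 s3^-1 s2 s3 s1^-1]
Gen 9 (s1): cancels prior s1^-1. Stack: [s1^-1 s3 s2^-1 s2^-1 s3^-1 s2 s3]
Gen 10 (s1^-1): push. Stack: [s1^-1 s3 s2^-1 s2^-1 s3^-1 s2 s3 s1^-1]
Reduced word: s1^-1 s3 s2^-1 s2^-1 s3^-1 s2 s3 s1^-1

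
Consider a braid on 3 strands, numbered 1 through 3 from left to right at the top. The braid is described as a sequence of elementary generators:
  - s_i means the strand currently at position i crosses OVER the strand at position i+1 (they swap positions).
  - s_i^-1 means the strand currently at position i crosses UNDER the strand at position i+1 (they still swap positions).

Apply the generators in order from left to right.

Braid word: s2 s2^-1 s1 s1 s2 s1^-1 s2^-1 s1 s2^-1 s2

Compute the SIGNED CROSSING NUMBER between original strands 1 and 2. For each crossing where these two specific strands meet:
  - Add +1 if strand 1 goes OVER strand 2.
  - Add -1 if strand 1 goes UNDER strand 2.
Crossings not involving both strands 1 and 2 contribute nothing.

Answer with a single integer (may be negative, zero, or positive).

Gen 1: crossing 2x3. Both 1&2? no. Sum: 0
Gen 2: crossing 3x2. Both 1&2? no. Sum: 0
Gen 3: 1 over 2. Both 1&2? yes. Contrib: +1. Sum: 1
Gen 4: 2 over 1. Both 1&2? yes. Contrib: -1. Sum: 0
Gen 5: crossing 2x3. Both 1&2? no. Sum: 0
Gen 6: crossing 1x3. Both 1&2? no. Sum: 0
Gen 7: 1 under 2. Both 1&2? yes. Contrib: -1. Sum: -1
Gen 8: crossing 3x2. Both 1&2? no. Sum: -1
Gen 9: crossing 3x1. Both 1&2? no. Sum: -1
Gen 10: crossing 1x3. Both 1&2? no. Sum: -1

Answer: -1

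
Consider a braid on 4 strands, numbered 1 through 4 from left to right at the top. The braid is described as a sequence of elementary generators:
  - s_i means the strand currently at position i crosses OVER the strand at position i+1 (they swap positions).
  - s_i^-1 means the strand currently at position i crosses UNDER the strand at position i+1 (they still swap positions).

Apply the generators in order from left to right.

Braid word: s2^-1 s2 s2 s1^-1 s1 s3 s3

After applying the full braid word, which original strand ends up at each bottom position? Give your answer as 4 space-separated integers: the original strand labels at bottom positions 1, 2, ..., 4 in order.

Gen 1 (s2^-1): strand 2 crosses under strand 3. Perm now: [1 3 2 4]
Gen 2 (s2): strand 3 crosses over strand 2. Perm now: [1 2 3 4]
Gen 3 (s2): strand 2 crosses over strand 3. Perm now: [1 3 2 4]
Gen 4 (s1^-1): strand 1 crosses under strand 3. Perm now: [3 1 2 4]
Gen 5 (s1): strand 3 crosses over strand 1. Perm now: [1 3 2 4]
Gen 6 (s3): strand 2 crosses over strand 4. Perm now: [1 3 4 2]
Gen 7 (s3): strand 4 crosses over strand 2. Perm now: [1 3 2 4]

Answer: 1 3 2 4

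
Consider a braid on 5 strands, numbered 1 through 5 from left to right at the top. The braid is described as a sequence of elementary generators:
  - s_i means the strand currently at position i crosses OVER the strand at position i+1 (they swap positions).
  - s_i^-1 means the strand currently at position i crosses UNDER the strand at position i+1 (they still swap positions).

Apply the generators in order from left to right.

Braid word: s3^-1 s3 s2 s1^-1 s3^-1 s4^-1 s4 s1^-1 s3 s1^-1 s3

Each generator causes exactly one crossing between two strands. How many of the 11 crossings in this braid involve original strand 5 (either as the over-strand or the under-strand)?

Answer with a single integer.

Answer: 2

Derivation:
Gen 1: crossing 3x4. Involves strand 5? no. Count so far: 0
Gen 2: crossing 4x3. Involves strand 5? no. Count so far: 0
Gen 3: crossing 2x3. Involves strand 5? no. Count so far: 0
Gen 4: crossing 1x3. Involves strand 5? no. Count so far: 0
Gen 5: crossing 2x4. Involves strand 5? no. Count so far: 0
Gen 6: crossing 2x5. Involves strand 5? yes. Count so far: 1
Gen 7: crossing 5x2. Involves strand 5? yes. Count so far: 2
Gen 8: crossing 3x1. Involves strand 5? no. Count so far: 2
Gen 9: crossing 4x2. Involves strand 5? no. Count so far: 2
Gen 10: crossing 1x3. Involves strand 5? no. Count so far: 2
Gen 11: crossing 2x4. Involves strand 5? no. Count so far: 2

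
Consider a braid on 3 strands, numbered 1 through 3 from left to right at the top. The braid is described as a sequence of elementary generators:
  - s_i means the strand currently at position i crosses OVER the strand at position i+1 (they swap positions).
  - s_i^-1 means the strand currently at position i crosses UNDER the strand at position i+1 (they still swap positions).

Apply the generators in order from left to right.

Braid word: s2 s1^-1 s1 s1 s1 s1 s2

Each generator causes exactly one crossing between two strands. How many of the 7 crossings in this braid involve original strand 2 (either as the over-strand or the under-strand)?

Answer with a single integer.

Gen 1: crossing 2x3. Involves strand 2? yes. Count so far: 1
Gen 2: crossing 1x3. Involves strand 2? no. Count so far: 1
Gen 3: crossing 3x1. Involves strand 2? no. Count so far: 1
Gen 4: crossing 1x3. Involves strand 2? no. Count so far: 1
Gen 5: crossing 3x1. Involves strand 2? no. Count so far: 1
Gen 6: crossing 1x3. Involves strand 2? no. Count so far: 1
Gen 7: crossing 1x2. Involves strand 2? yes. Count so far: 2

Answer: 2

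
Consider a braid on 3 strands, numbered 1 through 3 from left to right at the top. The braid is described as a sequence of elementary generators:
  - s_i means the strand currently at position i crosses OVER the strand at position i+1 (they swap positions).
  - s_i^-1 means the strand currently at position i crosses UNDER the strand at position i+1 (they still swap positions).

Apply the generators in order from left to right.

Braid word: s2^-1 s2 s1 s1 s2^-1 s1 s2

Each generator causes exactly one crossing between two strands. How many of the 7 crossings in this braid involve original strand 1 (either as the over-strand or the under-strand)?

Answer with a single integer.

Answer: 4

Derivation:
Gen 1: crossing 2x3. Involves strand 1? no. Count so far: 0
Gen 2: crossing 3x2. Involves strand 1? no. Count so far: 0
Gen 3: crossing 1x2. Involves strand 1? yes. Count so far: 1
Gen 4: crossing 2x1. Involves strand 1? yes. Count so far: 2
Gen 5: crossing 2x3. Involves strand 1? no. Count so far: 2
Gen 6: crossing 1x3. Involves strand 1? yes. Count so far: 3
Gen 7: crossing 1x2. Involves strand 1? yes. Count so far: 4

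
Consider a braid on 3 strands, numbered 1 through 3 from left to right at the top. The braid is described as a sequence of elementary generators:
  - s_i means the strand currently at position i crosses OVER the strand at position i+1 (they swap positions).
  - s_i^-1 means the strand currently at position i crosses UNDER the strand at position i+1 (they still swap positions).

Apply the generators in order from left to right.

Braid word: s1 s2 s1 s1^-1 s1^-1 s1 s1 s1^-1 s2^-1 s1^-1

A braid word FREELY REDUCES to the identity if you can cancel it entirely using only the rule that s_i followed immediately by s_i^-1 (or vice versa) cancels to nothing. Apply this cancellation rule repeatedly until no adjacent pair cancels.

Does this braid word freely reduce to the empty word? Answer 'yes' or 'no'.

Answer: yes

Derivation:
Gen 1 (s1): push. Stack: [s1]
Gen 2 (s2): push. Stack: [s1 s2]
Gen 3 (s1): push. Stack: [s1 s2 s1]
Gen 4 (s1^-1): cancels prior s1. Stack: [s1 s2]
Gen 5 (s1^-1): push. Stack: [s1 s2 s1^-1]
Gen 6 (s1): cancels prior s1^-1. Stack: [s1 s2]
Gen 7 (s1): push. Stack: [s1 s2 s1]
Gen 8 (s1^-1): cancels prior s1. Stack: [s1 s2]
Gen 9 (s2^-1): cancels prior s2. Stack: [s1]
Gen 10 (s1^-1): cancels prior s1. Stack: []
Reduced word: (empty)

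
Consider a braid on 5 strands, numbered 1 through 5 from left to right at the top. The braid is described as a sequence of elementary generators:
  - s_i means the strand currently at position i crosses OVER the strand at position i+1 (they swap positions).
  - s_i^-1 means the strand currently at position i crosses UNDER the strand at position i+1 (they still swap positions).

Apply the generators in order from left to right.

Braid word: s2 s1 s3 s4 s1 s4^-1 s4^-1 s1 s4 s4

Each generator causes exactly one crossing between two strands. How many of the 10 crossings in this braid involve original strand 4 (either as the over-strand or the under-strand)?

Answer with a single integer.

Answer: 1

Derivation:
Gen 1: crossing 2x3. Involves strand 4? no. Count so far: 0
Gen 2: crossing 1x3. Involves strand 4? no. Count so far: 0
Gen 3: crossing 2x4. Involves strand 4? yes. Count so far: 1
Gen 4: crossing 2x5. Involves strand 4? no. Count so far: 1
Gen 5: crossing 3x1. Involves strand 4? no. Count so far: 1
Gen 6: crossing 5x2. Involves strand 4? no. Count so far: 1
Gen 7: crossing 2x5. Involves strand 4? no. Count so far: 1
Gen 8: crossing 1x3. Involves strand 4? no. Count so far: 1
Gen 9: crossing 5x2. Involves strand 4? no. Count so far: 1
Gen 10: crossing 2x5. Involves strand 4? no. Count so far: 1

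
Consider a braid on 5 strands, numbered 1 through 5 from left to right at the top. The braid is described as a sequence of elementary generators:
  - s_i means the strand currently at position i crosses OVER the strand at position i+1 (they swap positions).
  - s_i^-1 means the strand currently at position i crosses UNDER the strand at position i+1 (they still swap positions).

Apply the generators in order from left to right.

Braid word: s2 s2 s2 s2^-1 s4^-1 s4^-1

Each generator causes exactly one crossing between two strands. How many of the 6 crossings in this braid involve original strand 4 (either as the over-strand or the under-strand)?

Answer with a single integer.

Gen 1: crossing 2x3. Involves strand 4? no. Count so far: 0
Gen 2: crossing 3x2. Involves strand 4? no. Count so far: 0
Gen 3: crossing 2x3. Involves strand 4? no. Count so far: 0
Gen 4: crossing 3x2. Involves strand 4? no. Count so far: 0
Gen 5: crossing 4x5. Involves strand 4? yes. Count so far: 1
Gen 6: crossing 5x4. Involves strand 4? yes. Count so far: 2

Answer: 2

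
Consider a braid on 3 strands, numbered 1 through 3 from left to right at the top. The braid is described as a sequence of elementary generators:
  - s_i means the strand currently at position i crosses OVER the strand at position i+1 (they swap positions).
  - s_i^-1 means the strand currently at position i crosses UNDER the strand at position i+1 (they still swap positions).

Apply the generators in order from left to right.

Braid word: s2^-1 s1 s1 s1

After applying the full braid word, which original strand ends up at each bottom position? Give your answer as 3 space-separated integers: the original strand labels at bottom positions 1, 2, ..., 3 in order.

Gen 1 (s2^-1): strand 2 crosses under strand 3. Perm now: [1 3 2]
Gen 2 (s1): strand 1 crosses over strand 3. Perm now: [3 1 2]
Gen 3 (s1): strand 3 crosses over strand 1. Perm now: [1 3 2]
Gen 4 (s1): strand 1 crosses over strand 3. Perm now: [3 1 2]

Answer: 3 1 2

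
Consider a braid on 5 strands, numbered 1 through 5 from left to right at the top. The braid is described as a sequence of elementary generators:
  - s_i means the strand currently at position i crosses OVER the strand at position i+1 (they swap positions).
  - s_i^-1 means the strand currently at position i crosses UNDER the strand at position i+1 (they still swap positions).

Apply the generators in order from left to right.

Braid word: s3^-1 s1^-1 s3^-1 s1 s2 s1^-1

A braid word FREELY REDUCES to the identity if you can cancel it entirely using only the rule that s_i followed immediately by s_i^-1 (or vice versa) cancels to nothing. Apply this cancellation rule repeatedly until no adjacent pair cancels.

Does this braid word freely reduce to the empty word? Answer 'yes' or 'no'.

Answer: no

Derivation:
Gen 1 (s3^-1): push. Stack: [s3^-1]
Gen 2 (s1^-1): push. Stack: [s3^-1 s1^-1]
Gen 3 (s3^-1): push. Stack: [s3^-1 s1^-1 s3^-1]
Gen 4 (s1): push. Stack: [s3^-1 s1^-1 s3^-1 s1]
Gen 5 (s2): push. Stack: [s3^-1 s1^-1 s3^-1 s1 s2]
Gen 6 (s1^-1): push. Stack: [s3^-1 s1^-1 s3^-1 s1 s2 s1^-1]
Reduced word: s3^-1 s1^-1 s3^-1 s1 s2 s1^-1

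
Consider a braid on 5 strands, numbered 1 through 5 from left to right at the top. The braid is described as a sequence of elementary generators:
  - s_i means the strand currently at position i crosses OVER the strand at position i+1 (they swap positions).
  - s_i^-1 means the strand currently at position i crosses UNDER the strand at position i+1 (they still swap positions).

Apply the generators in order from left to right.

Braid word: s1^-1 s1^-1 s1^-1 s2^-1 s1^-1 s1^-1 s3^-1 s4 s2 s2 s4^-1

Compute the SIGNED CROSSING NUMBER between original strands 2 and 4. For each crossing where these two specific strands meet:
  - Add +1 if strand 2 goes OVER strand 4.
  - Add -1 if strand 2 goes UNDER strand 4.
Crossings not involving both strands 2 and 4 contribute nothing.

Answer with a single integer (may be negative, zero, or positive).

Answer: 0

Derivation:
Gen 1: crossing 1x2. Both 2&4? no. Sum: 0
Gen 2: crossing 2x1. Both 2&4? no. Sum: 0
Gen 3: crossing 1x2. Both 2&4? no. Sum: 0
Gen 4: crossing 1x3. Both 2&4? no. Sum: 0
Gen 5: crossing 2x3. Both 2&4? no. Sum: 0
Gen 6: crossing 3x2. Both 2&4? no. Sum: 0
Gen 7: crossing 1x4. Both 2&4? no. Sum: 0
Gen 8: crossing 1x5. Both 2&4? no. Sum: 0
Gen 9: crossing 3x4. Both 2&4? no. Sum: 0
Gen 10: crossing 4x3. Both 2&4? no. Sum: 0
Gen 11: crossing 5x1. Both 2&4? no. Sum: 0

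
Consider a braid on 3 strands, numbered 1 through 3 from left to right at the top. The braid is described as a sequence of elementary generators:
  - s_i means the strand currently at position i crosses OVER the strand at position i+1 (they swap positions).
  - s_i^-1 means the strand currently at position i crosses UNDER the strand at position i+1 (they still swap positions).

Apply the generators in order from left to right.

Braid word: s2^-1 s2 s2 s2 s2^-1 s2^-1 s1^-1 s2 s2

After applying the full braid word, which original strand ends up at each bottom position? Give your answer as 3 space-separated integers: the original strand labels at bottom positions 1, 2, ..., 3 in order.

Gen 1 (s2^-1): strand 2 crosses under strand 3. Perm now: [1 3 2]
Gen 2 (s2): strand 3 crosses over strand 2. Perm now: [1 2 3]
Gen 3 (s2): strand 2 crosses over strand 3. Perm now: [1 3 2]
Gen 4 (s2): strand 3 crosses over strand 2. Perm now: [1 2 3]
Gen 5 (s2^-1): strand 2 crosses under strand 3. Perm now: [1 3 2]
Gen 6 (s2^-1): strand 3 crosses under strand 2. Perm now: [1 2 3]
Gen 7 (s1^-1): strand 1 crosses under strand 2. Perm now: [2 1 3]
Gen 8 (s2): strand 1 crosses over strand 3. Perm now: [2 3 1]
Gen 9 (s2): strand 3 crosses over strand 1. Perm now: [2 1 3]

Answer: 2 1 3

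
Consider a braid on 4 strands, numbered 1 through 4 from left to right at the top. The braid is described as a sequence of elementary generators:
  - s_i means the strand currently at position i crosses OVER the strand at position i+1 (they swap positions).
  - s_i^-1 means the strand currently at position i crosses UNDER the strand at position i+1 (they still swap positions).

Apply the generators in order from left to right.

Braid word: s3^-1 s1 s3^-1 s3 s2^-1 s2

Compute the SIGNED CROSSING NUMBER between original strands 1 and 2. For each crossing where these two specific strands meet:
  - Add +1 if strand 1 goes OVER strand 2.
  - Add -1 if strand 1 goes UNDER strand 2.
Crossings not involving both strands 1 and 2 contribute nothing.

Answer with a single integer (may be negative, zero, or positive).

Gen 1: crossing 3x4. Both 1&2? no. Sum: 0
Gen 2: 1 over 2. Both 1&2? yes. Contrib: +1. Sum: 1
Gen 3: crossing 4x3. Both 1&2? no. Sum: 1
Gen 4: crossing 3x4. Both 1&2? no. Sum: 1
Gen 5: crossing 1x4. Both 1&2? no. Sum: 1
Gen 6: crossing 4x1. Both 1&2? no. Sum: 1

Answer: 1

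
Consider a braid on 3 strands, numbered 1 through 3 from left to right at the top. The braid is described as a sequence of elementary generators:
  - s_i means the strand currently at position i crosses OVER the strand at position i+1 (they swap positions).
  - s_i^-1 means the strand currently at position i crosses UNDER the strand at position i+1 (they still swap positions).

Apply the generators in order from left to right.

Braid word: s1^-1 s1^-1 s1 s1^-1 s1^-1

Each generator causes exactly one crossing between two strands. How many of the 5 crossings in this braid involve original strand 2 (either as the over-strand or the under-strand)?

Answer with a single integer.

Answer: 5

Derivation:
Gen 1: crossing 1x2. Involves strand 2? yes. Count so far: 1
Gen 2: crossing 2x1. Involves strand 2? yes. Count so far: 2
Gen 3: crossing 1x2. Involves strand 2? yes. Count so far: 3
Gen 4: crossing 2x1. Involves strand 2? yes. Count so far: 4
Gen 5: crossing 1x2. Involves strand 2? yes. Count so far: 5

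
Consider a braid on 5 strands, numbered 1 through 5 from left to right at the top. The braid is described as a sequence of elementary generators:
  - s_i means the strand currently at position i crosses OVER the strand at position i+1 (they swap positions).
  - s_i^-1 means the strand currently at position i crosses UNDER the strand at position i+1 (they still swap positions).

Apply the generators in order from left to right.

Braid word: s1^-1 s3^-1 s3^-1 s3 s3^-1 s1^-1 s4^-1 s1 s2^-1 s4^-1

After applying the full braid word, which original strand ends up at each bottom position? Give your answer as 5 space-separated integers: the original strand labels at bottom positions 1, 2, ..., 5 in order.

Gen 1 (s1^-1): strand 1 crosses under strand 2. Perm now: [2 1 3 4 5]
Gen 2 (s3^-1): strand 3 crosses under strand 4. Perm now: [2 1 4 3 5]
Gen 3 (s3^-1): strand 4 crosses under strand 3. Perm now: [2 1 3 4 5]
Gen 4 (s3): strand 3 crosses over strand 4. Perm now: [2 1 4 3 5]
Gen 5 (s3^-1): strand 4 crosses under strand 3. Perm now: [2 1 3 4 5]
Gen 6 (s1^-1): strand 2 crosses under strand 1. Perm now: [1 2 3 4 5]
Gen 7 (s4^-1): strand 4 crosses under strand 5. Perm now: [1 2 3 5 4]
Gen 8 (s1): strand 1 crosses over strand 2. Perm now: [2 1 3 5 4]
Gen 9 (s2^-1): strand 1 crosses under strand 3. Perm now: [2 3 1 5 4]
Gen 10 (s4^-1): strand 5 crosses under strand 4. Perm now: [2 3 1 4 5]

Answer: 2 3 1 4 5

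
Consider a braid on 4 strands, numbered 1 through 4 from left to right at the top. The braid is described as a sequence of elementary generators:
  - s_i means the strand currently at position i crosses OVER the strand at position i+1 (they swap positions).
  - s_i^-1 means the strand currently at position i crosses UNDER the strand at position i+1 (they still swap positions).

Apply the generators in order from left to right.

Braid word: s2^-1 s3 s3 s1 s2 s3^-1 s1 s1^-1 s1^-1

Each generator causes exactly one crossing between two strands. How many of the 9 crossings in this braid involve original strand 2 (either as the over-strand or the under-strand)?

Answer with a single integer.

Gen 1: crossing 2x3. Involves strand 2? yes. Count so far: 1
Gen 2: crossing 2x4. Involves strand 2? yes. Count so far: 2
Gen 3: crossing 4x2. Involves strand 2? yes. Count so far: 3
Gen 4: crossing 1x3. Involves strand 2? no. Count so far: 3
Gen 5: crossing 1x2. Involves strand 2? yes. Count so far: 4
Gen 6: crossing 1x4. Involves strand 2? no. Count so far: 4
Gen 7: crossing 3x2. Involves strand 2? yes. Count so far: 5
Gen 8: crossing 2x3. Involves strand 2? yes. Count so far: 6
Gen 9: crossing 3x2. Involves strand 2? yes. Count so far: 7

Answer: 7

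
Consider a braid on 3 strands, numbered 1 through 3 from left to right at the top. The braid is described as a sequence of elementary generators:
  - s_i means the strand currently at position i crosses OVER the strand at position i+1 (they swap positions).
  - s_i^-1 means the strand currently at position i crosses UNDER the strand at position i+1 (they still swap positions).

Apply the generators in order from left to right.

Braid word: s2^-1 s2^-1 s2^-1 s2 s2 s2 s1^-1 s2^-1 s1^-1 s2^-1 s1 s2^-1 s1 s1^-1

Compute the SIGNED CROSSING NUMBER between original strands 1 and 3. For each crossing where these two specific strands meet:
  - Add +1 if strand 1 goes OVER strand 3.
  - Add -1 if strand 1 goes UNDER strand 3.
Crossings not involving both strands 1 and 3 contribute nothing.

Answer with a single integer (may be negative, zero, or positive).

Answer: -2

Derivation:
Gen 1: crossing 2x3. Both 1&3? no. Sum: 0
Gen 2: crossing 3x2. Both 1&3? no. Sum: 0
Gen 3: crossing 2x3. Both 1&3? no. Sum: 0
Gen 4: crossing 3x2. Both 1&3? no. Sum: 0
Gen 5: crossing 2x3. Both 1&3? no. Sum: 0
Gen 6: crossing 3x2. Both 1&3? no. Sum: 0
Gen 7: crossing 1x2. Both 1&3? no. Sum: 0
Gen 8: 1 under 3. Both 1&3? yes. Contrib: -1. Sum: -1
Gen 9: crossing 2x3. Both 1&3? no. Sum: -1
Gen 10: crossing 2x1. Both 1&3? no. Sum: -1
Gen 11: 3 over 1. Both 1&3? yes. Contrib: -1. Sum: -2
Gen 12: crossing 3x2. Both 1&3? no. Sum: -2
Gen 13: crossing 1x2. Both 1&3? no. Sum: -2
Gen 14: crossing 2x1. Both 1&3? no. Sum: -2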